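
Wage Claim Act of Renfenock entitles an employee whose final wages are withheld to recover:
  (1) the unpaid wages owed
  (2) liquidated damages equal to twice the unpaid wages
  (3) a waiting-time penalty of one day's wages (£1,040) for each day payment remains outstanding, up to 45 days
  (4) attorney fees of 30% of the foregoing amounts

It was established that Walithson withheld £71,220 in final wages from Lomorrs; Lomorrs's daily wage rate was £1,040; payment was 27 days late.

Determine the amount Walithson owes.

Doubled: 2 × £71,220 = £142,440
Penalty days: min(27, 45) = 27
Waiting-time penalty: 27 × £1,040 = £28,080
Subtotal: £71,220 + £142,440 + £28,080 = £241,740
Attorney fees: 30% of £241,740 = £72,522
Total award: £241,740 + £72,522 = £314,262

£314,262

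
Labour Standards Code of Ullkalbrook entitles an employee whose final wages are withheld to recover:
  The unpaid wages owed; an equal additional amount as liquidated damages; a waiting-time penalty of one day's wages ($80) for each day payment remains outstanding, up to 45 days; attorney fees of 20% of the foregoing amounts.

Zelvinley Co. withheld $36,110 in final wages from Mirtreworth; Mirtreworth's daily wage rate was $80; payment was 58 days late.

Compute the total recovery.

Liquidated damages (equal amount): $36,110
Penalty days: min(58, 45) = 45
Waiting-time penalty: 45 × $80 = $3,600
Subtotal: $36,110 + $36,110 + $3,600 = $75,820
Attorney fees: 20% of $75,820 = $15,164
Total award: $75,820 + $15,164 = $90,984

$90,984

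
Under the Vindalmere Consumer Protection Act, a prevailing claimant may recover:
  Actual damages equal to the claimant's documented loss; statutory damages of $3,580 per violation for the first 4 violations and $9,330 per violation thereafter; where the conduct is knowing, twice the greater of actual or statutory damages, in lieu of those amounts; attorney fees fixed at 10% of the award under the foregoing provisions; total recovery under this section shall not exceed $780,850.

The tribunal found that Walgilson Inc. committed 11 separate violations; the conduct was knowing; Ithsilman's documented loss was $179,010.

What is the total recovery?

First 4 violations: 4 × $3,580 = $14,320
Remaining violations: (11 − 4) × $9,330 = $65,310
Statutory damages: $14,320 + $65,310 = $79,630
Greater of actual damages ($179,010) or statutory damages ($79,630): $179,010
Doubled: 2 × $179,010 = $358,020
Attorney fees: 10% of $358,020 = $35,802
Total before cap: $358,020 + $35,802 = $393,822
Cap at $780,850: $393,822 is within the cap, no reduction.

$393,822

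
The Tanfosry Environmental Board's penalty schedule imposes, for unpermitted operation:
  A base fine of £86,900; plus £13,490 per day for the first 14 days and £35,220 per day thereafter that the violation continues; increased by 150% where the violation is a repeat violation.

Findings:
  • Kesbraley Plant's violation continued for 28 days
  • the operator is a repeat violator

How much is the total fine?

First 14 days: 14 × £13,490 = £188,860
Remaining days: (28 − 14) × £35,220 = £493,080
Per-day component: £188,860 + £493,080 = £681,940
Base plus per-day: £86,900 + £681,940 = £768,840
Enhancement: 150% of £768,840 = £1,153,260
Enhanced fine: £768,840 + £1,153,260 = £1,922,100

£1,922,100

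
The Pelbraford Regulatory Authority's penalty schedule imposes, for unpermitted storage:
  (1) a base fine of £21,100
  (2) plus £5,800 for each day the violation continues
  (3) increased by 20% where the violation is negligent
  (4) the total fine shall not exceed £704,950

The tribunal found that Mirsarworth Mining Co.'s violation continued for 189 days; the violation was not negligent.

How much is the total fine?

Per-day component: 189 × £5,800 = £1,096,200
Base plus per-day: £21,100 + £1,096,200 = £1,117,300
The violation was not negligent: no 20% increase.
Cap at £704,950: £1,117,300 exceeds the cap → £704,950

£704,950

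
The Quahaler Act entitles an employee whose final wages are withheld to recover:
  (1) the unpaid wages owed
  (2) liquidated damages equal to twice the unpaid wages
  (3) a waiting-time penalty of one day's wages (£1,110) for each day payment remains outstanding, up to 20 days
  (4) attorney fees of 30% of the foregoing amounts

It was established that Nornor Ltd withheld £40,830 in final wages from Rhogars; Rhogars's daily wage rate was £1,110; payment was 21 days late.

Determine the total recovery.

Total award: £188,097

Doubled: 2 × £40,830 = £81,660
Penalty days: min(21, 20) = 20
Waiting-time penalty: 20 × £1,110 = £22,200
Subtotal: £40,830 + £81,660 + £22,200 = £144,690
Attorney fees: 30% of £144,690 = £43,407
Total award: £144,690 + £43,407 = £188,097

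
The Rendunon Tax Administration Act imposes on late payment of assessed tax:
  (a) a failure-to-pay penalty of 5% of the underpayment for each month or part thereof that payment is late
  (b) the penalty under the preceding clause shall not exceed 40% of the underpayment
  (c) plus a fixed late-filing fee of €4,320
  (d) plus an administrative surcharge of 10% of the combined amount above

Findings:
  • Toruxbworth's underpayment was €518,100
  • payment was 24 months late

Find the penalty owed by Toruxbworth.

Accrued rate: 5% × 24 = 120%, capped at 40% → 40%
Failure-to-pay penalty: 40% of €518,100 = €207,240
Penalty before surcharge: €207,240 + €4,320 = €211,560
Administrative surcharge: 10% of €211,560 = €21,156
Total penalty: €211,560 + €21,156 = €232,716

€232,716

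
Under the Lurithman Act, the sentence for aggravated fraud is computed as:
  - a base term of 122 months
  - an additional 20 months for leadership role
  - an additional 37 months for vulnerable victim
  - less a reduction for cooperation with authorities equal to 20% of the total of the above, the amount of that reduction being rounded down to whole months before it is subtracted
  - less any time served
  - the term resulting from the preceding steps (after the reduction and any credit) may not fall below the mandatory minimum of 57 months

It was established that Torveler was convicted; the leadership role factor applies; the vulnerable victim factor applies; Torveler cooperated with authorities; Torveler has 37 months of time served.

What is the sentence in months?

107 months

Leadership role enhancement: +20 months
Vulnerable victim enhancement: +37 months
Adjusted term: 122 months + 20 months + 37 months = 179 months
Cooperation with authorities reduction: 20% of 179 months = 35 months (rounded down)
After reduction: 179 − 35 = 144 months
Less time served: 144 months − 37 months = 107 months
Minimum 57 months: 107 months meets the minimum, no increase.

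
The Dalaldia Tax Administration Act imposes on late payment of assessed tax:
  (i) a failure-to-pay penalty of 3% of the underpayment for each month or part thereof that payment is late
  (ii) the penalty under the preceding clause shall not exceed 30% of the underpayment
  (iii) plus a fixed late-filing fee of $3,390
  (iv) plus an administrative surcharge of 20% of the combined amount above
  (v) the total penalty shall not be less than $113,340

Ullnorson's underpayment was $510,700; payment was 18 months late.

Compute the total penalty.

$187,920

Accrued rate: 3% × 18 = 54%, capped at 30% → 30%
Failure-to-pay penalty: 30% of $510,700 = $153,210
Penalty before surcharge: $153,210 + $3,390 = $156,600
Administrative surcharge: 20% of $156,600 = $31,320
Total penalty: $156,600 + $31,320 = $187,920
Minimum $113,340: $187,920 meets the minimum, no increase.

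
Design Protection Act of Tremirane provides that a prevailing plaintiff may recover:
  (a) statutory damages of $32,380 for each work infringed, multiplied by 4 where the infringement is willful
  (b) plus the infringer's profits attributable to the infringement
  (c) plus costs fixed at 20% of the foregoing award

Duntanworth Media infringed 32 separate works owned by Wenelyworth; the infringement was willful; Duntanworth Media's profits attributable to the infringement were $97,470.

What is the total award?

$5,090,532

Statutory damages: 32 × $32,380 = $1,036,160
Multiplied by 4: 4 × $1,036,160 = $4,144,640
Combined award: $4,144,640 + $97,470 = $4,242,110
Costs: 20% of $4,242,110 = $848,422
Award plus costs: $4,242,110 + $848,422 = $5,090,532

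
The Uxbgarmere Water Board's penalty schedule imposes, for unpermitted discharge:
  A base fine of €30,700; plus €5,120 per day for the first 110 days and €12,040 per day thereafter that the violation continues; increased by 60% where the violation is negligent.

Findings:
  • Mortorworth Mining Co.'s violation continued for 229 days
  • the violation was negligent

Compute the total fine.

First 110 days: 110 × €5,120 = €563,200
Remaining days: (229 − 110) × €12,040 = €1,432,760
Per-day component: €563,200 + €1,432,760 = €1,995,960
Base plus per-day: €30,700 + €1,995,960 = €2,026,660
Enhancement: 60% of €2,026,660 = €1,215,996
Enhanced fine: €2,026,660 + €1,215,996 = €3,242,656

Civil penalty: €3,242,656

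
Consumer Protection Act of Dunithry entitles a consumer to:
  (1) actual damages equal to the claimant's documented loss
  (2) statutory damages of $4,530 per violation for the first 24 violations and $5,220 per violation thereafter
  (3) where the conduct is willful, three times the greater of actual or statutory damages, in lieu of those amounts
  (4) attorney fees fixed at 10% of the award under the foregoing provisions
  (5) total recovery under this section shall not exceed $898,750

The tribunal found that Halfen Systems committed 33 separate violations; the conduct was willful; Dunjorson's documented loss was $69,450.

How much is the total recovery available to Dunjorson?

First 24 violations: 24 × $4,530 = $108,720
Remaining violations: (33 − 24) × $5,220 = $46,980
Statutory damages: $108,720 + $46,980 = $155,700
Greater of actual damages ($69,450) or statutory damages ($155,700): $155,700
Trebled: 3 × $155,700 = $467,100
Attorney fees: 10% of $467,100 = $46,710
Total before cap: $467,100 + $46,710 = $513,810
Cap at $898,750: $513,810 is within the cap, no reduction.

$513,810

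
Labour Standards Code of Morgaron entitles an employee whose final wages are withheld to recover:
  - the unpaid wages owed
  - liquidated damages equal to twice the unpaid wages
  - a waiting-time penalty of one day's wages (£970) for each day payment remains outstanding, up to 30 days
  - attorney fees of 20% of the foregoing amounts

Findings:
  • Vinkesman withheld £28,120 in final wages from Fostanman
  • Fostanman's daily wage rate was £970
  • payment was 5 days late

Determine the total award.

Doubled: 2 × £28,120 = £56,240
Penalty days: min(5, 30) = 5
Waiting-time penalty: 5 × £970 = £4,850
Subtotal: £28,120 + £56,240 + £4,850 = £89,210
Attorney fees: 20% of £89,210 = £17,842
Total award: £89,210 + £17,842 = £107,052

Total award: £107,052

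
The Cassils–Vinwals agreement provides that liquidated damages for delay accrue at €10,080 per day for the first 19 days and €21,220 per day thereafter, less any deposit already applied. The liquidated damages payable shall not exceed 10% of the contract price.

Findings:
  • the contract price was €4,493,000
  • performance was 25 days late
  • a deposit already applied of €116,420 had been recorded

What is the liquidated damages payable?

Liquidated damages: €202,420

First 19 days: 19 × €10,080 = €191,520
Remaining days: (25 − 19) × €21,220 = €127,320
Accrued per-day damages: €191,520 + €127,320 = €318,840
Less deposit already applied: €318,840 − €116,420 = €202,420
Cap: 10% of €4,493,000 = €449,300
Cap at €449,300: €202,420 is within the cap, no reduction.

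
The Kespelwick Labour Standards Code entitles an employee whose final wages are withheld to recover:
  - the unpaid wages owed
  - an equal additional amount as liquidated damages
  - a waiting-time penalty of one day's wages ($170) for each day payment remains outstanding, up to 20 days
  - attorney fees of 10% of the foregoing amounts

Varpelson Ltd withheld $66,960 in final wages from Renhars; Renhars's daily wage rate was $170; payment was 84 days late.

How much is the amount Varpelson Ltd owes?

Total award: $151,052

Liquidated damages (equal amount): $66,960
Penalty days: min(84, 20) = 20
Waiting-time penalty: 20 × $170 = $3,400
Subtotal: $66,960 + $66,960 + $3,400 = $137,320
Attorney fees: 10% of $137,320 = $13,732
Total award: $137,320 + $13,732 = $151,052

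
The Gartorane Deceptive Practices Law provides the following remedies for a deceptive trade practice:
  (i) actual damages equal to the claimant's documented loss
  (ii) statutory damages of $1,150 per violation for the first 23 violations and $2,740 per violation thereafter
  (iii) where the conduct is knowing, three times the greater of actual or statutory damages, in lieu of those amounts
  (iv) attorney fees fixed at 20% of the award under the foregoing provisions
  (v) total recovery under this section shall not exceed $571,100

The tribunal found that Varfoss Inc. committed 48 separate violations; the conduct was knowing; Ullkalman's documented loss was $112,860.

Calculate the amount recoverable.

$406,296

First 23 violations: 23 × $1,150 = $26,450
Remaining violations: (48 − 23) × $2,740 = $68,500
Statutory damages: $26,450 + $68,500 = $94,950
Greater of actual damages ($112,860) or statutory damages ($94,950): $112,860
Trebled: 3 × $112,860 = $338,580
Attorney fees: 20% of $338,580 = $67,716
Total before cap: $338,580 + $67,716 = $406,296
Cap at $571,100: $406,296 is within the cap, no reduction.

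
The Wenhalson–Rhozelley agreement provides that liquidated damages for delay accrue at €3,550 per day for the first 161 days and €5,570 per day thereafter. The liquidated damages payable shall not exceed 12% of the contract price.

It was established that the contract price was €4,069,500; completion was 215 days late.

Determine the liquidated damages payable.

Liquidated damages: €488,340

First 161 days: 161 × €3,550 = €571,550
Remaining days: (215 − 161) × €5,570 = €300,780
Accrued per-day damages: €571,550 + €300,780 = €872,330
Cap: 12% of €4,069,500 = €488,340
Cap at €488,340: €872,330 exceeds the cap → €488,340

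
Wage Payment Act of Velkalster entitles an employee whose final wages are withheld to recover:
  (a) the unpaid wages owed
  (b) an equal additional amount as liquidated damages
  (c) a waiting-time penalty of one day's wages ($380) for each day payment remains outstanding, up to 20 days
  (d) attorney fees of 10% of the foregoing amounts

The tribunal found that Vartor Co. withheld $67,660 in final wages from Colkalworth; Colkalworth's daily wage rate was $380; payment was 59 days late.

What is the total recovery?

$157,212

Liquidated damages (equal amount): $67,660
Penalty days: min(59, 20) = 20
Waiting-time penalty: 20 × $380 = $7,600
Subtotal: $67,660 + $67,660 + $7,600 = $142,920
Attorney fees: 10% of $142,920 = $14,292
Total award: $142,920 + $14,292 = $157,212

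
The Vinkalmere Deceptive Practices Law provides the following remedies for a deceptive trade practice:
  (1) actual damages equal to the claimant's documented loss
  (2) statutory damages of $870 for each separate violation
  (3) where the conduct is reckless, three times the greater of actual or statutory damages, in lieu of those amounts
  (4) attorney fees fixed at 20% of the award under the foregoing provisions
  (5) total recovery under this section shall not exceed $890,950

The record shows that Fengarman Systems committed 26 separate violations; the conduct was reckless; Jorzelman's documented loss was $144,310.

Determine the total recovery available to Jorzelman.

Statutory damages: 26 × $870 = $22,620
Greater of actual damages ($144,310) or statutory damages ($22,620): $144,310
Trebled: 3 × $144,310 = $432,930
Attorney fees: 20% of $432,930 = $86,586
Total before cap: $432,930 + $86,586 = $519,516
Cap at $890,950: $519,516 is within the cap, no reduction.

$519,516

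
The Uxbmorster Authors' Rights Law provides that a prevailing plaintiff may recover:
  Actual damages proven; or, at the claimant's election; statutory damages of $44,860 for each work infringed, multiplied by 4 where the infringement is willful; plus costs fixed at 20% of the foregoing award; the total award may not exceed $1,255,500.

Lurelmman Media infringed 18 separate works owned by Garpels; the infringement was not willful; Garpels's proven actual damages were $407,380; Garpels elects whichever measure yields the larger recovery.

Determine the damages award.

$968,976

Statutory damages: 18 × $44,860 = $807,480
Infringement not willful: no ×4 enhancement.
Greater of actual damages ($407,380) or statutory damages ($807,480): $807,480
Costs: 20% of $807,480 = $161,496
Award plus costs: $807,480 + $161,496 = $968,976
Cap at $1,255,500: $968,976 is within the cap, no reduction.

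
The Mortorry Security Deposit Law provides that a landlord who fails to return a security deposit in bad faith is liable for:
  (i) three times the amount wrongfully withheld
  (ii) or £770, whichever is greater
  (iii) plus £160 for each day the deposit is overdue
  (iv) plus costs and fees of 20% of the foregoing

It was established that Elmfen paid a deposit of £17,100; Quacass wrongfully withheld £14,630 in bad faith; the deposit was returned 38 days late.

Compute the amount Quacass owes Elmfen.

Trebled: 3 × £14,630 = £43,890
Minimum £770: £43,890 meets the minimum, no increase.
Late-return penalty: 38 × £160 = £6,080
Damages plus late penalty: £43,890 + £6,080 = £49,970
Costs and fees: 20% of £49,970 = £9,994
Total recovery: £49,970 + £9,994 = £59,964

£59,964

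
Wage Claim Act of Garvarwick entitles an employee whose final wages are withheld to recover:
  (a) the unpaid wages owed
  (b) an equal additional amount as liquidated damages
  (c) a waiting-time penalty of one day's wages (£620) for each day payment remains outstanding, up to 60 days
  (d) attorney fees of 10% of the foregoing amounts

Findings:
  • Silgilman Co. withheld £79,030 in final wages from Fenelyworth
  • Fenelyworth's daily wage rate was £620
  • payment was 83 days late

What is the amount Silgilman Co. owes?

Total award: £214,786

Liquidated damages (equal amount): £79,030
Penalty days: min(83, 60) = 60
Waiting-time penalty: 60 × £620 = £37,200
Subtotal: £79,030 + £79,030 + £37,200 = £195,260
Attorney fees: 10% of £195,260 = £19,526
Total award: £195,260 + £19,526 = £214,786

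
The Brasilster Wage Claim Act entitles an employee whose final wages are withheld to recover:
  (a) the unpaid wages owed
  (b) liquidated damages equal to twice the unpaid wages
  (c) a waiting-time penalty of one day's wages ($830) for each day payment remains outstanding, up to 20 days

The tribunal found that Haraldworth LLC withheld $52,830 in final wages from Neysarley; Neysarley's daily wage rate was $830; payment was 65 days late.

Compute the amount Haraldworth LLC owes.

$175,090

Doubled: 2 × $52,830 = $105,660
Penalty days: min(65, 20) = 20
Waiting-time penalty: 20 × $830 = $16,600
Total award: $52,830 + $105,660 + $16,600 = $175,090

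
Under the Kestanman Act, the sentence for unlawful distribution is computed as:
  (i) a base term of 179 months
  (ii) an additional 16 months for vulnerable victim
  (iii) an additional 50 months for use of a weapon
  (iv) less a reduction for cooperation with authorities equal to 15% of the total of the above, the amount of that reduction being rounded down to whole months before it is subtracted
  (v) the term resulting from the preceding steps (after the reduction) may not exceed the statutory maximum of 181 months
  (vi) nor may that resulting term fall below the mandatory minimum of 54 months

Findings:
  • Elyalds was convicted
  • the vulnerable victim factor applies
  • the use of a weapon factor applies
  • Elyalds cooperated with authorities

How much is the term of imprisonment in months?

Sentence: 181 months

Vulnerable victim enhancement: +16 months
Use of a weapon enhancement: +50 months
Adjusted term: 179 months + 16 months + 50 months = 245 months
Cooperation with authorities reduction: 15% of 245 months = 36 months (rounded down)
After reduction: 245 − 36 = 209 months
Cap at 181 months: 209 months exceeds the cap → 181 months
Minimum 54 months: 181 months meets the minimum, no increase.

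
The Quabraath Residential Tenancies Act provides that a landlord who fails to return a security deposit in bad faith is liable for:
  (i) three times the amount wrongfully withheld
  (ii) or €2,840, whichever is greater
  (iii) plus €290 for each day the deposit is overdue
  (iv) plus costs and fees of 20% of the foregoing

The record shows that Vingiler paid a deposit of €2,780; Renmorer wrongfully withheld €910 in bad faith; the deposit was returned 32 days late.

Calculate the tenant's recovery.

Trebled: 3 × €910 = €2,730
Minimum €2,840: €2,730 is below the minimum → €2,840
Late-return penalty: 32 × €290 = €9,280
Damages plus late penalty: €2,840 + €9,280 = €12,120
Costs and fees: 20% of €12,120 = €2,424
Total recovery: €12,120 + €2,424 = €14,544

€14,544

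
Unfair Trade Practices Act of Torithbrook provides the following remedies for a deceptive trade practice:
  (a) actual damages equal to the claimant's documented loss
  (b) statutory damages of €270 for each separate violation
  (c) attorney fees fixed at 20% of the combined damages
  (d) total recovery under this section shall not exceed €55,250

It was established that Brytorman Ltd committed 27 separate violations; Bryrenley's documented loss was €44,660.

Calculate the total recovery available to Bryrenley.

Statutory damages: 27 × €270 = €7,290
Combined damages: €44,660 + €7,290 = €51,950
Attorney fees: 20% of €51,950 = €10,390
Total before cap: €51,950 + €10,390 = €62,340
Cap at €55,250: €62,340 exceeds the cap → €55,250

€55,250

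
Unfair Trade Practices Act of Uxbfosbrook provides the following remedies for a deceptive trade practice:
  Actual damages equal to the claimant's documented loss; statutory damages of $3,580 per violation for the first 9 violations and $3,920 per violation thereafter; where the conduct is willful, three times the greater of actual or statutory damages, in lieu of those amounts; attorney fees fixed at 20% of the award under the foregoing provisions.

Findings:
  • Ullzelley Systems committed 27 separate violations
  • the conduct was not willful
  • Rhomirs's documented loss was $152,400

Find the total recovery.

$306,216

First 9 violations: 9 × $3,580 = $32,220
Remaining violations: (27 − 9) × $3,920 = $70,560
Statutory damages: $32,220 + $70,560 = $102,780
Conduct not willful: the in-lieu enhancement does not apply.
Actual plus statutory damages: $152,400 + $102,780 = $255,180
Attorney fees: 20% of $255,180 = $51,036
Total recovery: $255,180 + $51,036 = $306,216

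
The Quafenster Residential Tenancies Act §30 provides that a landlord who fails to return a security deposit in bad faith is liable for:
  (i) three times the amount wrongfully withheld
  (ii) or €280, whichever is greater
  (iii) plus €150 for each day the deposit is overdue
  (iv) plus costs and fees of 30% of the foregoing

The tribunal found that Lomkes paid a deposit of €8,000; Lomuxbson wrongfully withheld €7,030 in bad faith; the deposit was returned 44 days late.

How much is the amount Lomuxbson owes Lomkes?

€35,997

Trebled: 3 × €7,030 = €21,090
Minimum €280: €21,090 meets the minimum, no increase.
Late-return penalty: 44 × €150 = €6,600
Damages plus late penalty: €21,090 + €6,600 = €27,690
Costs and fees: 30% of €27,690 = €8,307
Total recovery: €27,690 + €8,307 = €35,997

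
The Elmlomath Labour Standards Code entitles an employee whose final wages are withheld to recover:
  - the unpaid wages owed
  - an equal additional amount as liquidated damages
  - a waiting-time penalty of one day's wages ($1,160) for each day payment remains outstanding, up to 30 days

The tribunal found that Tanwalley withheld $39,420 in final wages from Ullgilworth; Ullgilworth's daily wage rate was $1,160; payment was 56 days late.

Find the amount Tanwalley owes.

Total award: $113,640

Liquidated damages (equal amount): $39,420
Penalty days: min(56, 30) = 30
Waiting-time penalty: 30 × $1,160 = $34,800
Total award: $39,420 + $39,420 + $34,800 = $113,640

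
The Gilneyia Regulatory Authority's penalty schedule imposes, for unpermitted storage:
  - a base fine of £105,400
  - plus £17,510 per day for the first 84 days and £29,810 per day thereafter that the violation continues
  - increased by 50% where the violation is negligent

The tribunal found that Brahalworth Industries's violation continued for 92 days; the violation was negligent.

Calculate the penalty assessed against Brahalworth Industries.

£2,722,080

First 84 days: 84 × £17,510 = £1,470,840
Remaining days: (92 − 84) × £29,810 = £238,480
Per-day component: £1,470,840 + £238,480 = £1,709,320
Base plus per-day: £105,400 + £1,709,320 = £1,814,720
Enhancement: 50% of £1,814,720 = £907,360
Enhanced fine: £1,814,720 + £907,360 = £2,722,080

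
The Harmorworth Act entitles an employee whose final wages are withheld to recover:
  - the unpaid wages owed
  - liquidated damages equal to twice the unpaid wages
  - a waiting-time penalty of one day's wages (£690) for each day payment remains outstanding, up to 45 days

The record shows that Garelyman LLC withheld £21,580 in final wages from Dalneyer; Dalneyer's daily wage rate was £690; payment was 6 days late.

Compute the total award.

£68,880

Doubled: 2 × £21,580 = £43,160
Penalty days: min(6, 45) = 6
Waiting-time penalty: 6 × £690 = £4,140
Total award: £21,580 + £43,160 + £4,140 = £68,880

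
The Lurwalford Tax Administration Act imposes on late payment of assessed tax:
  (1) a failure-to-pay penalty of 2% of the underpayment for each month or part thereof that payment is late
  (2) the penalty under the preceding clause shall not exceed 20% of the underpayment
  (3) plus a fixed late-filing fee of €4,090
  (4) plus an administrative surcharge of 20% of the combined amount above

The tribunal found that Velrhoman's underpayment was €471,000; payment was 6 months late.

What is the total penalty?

Accrued rate: 2% × 6 = 12%, capped at 20% → 12%
Failure-to-pay penalty: 12% of €471,000 = €56,520
Penalty before surcharge: €56,520 + €4,090 = €60,610
Administrative surcharge: 20% of €60,610 = €12,122
Total penalty: €60,610 + €12,122 = €72,732

€72,732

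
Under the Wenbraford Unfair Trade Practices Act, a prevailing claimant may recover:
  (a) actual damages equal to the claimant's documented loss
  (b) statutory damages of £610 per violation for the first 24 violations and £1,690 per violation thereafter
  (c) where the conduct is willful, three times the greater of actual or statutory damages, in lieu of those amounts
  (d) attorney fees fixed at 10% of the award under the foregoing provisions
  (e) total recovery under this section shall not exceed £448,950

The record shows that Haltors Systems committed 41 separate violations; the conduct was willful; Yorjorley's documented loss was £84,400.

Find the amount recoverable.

£278,520

First 24 violations: 24 × £610 = £14,640
Remaining violations: (41 − 24) × £1,690 = £28,730
Statutory damages: £14,640 + £28,730 = £43,370
Greater of actual damages (£84,400) or statutory damages (£43,370): £84,400
Trebled: 3 × £84,400 = £253,200
Attorney fees: 10% of £253,200 = £25,320
Total before cap: £253,200 + £25,320 = £278,520
Cap at £448,950: £278,520 is within the cap, no reduction.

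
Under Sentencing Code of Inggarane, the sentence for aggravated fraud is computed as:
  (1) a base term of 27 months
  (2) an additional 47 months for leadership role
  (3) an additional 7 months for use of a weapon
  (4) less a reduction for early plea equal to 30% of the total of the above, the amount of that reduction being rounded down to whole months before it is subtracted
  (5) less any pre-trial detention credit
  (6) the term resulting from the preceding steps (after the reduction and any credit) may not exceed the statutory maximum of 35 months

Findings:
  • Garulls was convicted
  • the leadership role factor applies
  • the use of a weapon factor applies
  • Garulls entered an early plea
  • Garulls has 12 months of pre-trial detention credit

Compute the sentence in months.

Leadership role enhancement: +47 months
Use of a weapon enhancement: +7 months
Adjusted term: 27 months + 47 months + 7 months = 81 months
Early plea reduction: 30% of 81 months = 24 months (rounded down)
After reduction: 81 − 24 = 57 months
Less pre-trial detention credit: 57 months − 12 months = 45 months
Cap at 35 months: 45 months exceeds the cap → 35 months

35 months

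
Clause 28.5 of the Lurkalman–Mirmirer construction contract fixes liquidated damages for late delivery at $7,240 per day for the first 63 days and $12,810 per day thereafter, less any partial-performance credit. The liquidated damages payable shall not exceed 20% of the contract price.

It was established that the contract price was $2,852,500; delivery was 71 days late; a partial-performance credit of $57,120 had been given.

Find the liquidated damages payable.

First 63 days: 63 × $7,240 = $456,120
Remaining days: (71 − 63) × $12,810 = $102,480
Accrued per-day damages: $456,120 + $102,480 = $558,600
Less partial-performance credit: $558,600 − $57,120 = $501,480
Cap: 20% of $2,852,500 = $570,500
Cap at $570,500: $501,480 is within the cap, no reduction.

$501,480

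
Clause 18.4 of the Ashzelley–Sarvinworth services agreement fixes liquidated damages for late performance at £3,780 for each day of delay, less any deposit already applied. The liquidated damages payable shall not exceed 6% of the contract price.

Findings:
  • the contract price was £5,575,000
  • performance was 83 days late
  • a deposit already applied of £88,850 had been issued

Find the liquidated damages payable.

Per-day damages: 83 × £3,780 = £313,740
Less deposit already applied: £313,740 − £88,850 = £224,890
Cap: 6% of £5,575,000 = £334,500
Cap at £334,500: £224,890 is within the cap, no reduction.

£224,890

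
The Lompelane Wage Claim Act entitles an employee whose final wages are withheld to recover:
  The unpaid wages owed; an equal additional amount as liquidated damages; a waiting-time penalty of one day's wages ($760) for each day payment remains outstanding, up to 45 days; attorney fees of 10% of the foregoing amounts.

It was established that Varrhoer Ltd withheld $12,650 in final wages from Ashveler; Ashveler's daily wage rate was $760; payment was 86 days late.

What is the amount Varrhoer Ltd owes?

Liquidated damages (equal amount): $12,650
Penalty days: min(86, 45) = 45
Waiting-time penalty: 45 × $760 = $34,200
Subtotal: $12,650 + $12,650 + $34,200 = $59,500
Attorney fees: 10% of $59,500 = $5,950
Total award: $59,500 + $5,950 = $65,450

Total award: $65,450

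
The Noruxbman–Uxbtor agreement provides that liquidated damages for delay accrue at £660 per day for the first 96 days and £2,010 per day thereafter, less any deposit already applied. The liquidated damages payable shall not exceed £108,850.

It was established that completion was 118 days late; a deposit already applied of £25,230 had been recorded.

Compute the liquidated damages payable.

First 96 days: 96 × £660 = £63,360
Remaining days: (118 − 96) × £2,010 = £44,220
Accrued per-day damages: £63,360 + £44,220 = £107,580
Less deposit already applied: £107,580 − £25,230 = £82,350
Cap at £108,850: £82,350 is within the cap, no reduction.

Liquidated damages: £82,350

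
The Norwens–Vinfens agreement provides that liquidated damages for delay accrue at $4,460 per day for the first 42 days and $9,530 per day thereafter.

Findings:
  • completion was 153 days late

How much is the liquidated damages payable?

First 42 days: 42 × $4,460 = $187,320
Remaining days: (153 − 42) × $9,530 = $1,057,830
Accrued per-day damages: $187,320 + $1,057,830 = $1,245,150

$1,245,150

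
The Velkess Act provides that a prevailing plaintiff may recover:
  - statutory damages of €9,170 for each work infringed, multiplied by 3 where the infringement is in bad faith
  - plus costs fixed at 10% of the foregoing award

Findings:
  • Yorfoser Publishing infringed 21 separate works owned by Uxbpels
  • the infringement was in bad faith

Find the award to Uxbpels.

€635,481

Statutory damages: 21 × €9,170 = €192,570
Trebled: 3 × €192,570 = €577,710
Costs: 10% of €577,710 = €57,771
Award plus costs: €577,710 + €57,771 = €635,481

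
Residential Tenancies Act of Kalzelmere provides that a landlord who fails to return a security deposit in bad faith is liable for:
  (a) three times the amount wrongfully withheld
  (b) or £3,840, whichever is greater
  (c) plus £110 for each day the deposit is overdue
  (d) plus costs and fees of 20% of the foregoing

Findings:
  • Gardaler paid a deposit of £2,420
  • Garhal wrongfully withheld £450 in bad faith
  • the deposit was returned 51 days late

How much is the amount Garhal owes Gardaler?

Trebled: 3 × £450 = £1,350
Minimum £3,840: £1,350 is below the minimum → £3,840
Late-return penalty: 51 × £110 = £5,610
Damages plus late penalty: £3,840 + £5,610 = £9,450
Costs and fees: 20% of £9,450 = £1,890
Total recovery: £9,450 + £1,890 = £11,340

£11,340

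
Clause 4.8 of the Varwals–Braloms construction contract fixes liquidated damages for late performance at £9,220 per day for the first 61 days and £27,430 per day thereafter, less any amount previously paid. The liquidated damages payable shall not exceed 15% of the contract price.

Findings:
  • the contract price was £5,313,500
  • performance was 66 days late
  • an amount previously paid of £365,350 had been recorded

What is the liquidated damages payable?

£334,220

First 61 days: 61 × £9,220 = £562,420
Remaining days: (66 − 61) × £27,430 = £137,150
Accrued per-day damages: £562,420 + £137,150 = £699,570
Less amount previously paid: £699,570 − £365,350 = £334,220
Cap: 15% of £5,313,500 = £797,025
Cap at £797,025: £334,220 is within the cap, no reduction.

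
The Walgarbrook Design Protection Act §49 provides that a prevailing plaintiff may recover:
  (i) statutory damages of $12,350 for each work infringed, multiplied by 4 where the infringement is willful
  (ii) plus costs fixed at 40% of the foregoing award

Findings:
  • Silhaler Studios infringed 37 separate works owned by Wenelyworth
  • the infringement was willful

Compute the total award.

Statutory damages: 37 × $12,350 = $456,950
Multiplied by 4: 4 × $456,950 = $1,827,800
Costs: 40% of $1,827,800 = $731,120
Award plus costs: $1,827,800 + $731,120 = $2,558,920

$2,558,920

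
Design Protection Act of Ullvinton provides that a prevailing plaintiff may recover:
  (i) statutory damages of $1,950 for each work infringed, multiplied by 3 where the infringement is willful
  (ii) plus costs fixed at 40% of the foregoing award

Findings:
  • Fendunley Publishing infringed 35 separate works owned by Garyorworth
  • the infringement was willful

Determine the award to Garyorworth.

Statutory damages: 35 × $1,950 = $68,250
Trebled: 3 × $68,250 = $204,750
Costs: 40% of $204,750 = $81,900
Award plus costs: $204,750 + $81,900 = $286,650

$286,650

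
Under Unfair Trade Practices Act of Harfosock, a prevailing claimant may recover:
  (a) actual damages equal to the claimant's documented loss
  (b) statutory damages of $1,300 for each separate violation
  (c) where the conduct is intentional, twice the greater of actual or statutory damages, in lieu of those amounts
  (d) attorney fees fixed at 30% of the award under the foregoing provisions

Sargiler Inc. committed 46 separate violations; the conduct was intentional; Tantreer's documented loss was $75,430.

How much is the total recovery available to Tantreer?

Statutory damages: 46 × $1,300 = $59,800
Greater of actual damages ($75,430) or statutory damages ($59,800): $75,430
Doubled: 2 × $75,430 = $150,860
Attorney fees: 30% of $150,860 = $45,258
Total recovery: $150,860 + $45,258 = $196,118

$196,118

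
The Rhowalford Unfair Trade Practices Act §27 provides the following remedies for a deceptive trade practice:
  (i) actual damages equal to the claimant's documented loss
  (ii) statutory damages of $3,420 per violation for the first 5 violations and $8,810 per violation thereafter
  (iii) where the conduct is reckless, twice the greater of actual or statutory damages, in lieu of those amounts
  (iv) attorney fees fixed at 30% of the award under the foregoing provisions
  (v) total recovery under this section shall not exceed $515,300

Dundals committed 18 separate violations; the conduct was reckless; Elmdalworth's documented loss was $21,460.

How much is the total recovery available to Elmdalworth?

$342,238

First 5 violations: 5 × $3,420 = $17,100
Remaining violations: (18 − 5) × $8,810 = $114,530
Statutory damages: $17,100 + $114,530 = $131,630
Greater of actual damages ($21,460) or statutory damages ($131,630): $131,630
Doubled: 2 × $131,630 = $263,260
Attorney fees: 30% of $263,260 = $78,978
Total before cap: $263,260 + $78,978 = $342,238
Cap at $515,300: $342,238 is within the cap, no reduction.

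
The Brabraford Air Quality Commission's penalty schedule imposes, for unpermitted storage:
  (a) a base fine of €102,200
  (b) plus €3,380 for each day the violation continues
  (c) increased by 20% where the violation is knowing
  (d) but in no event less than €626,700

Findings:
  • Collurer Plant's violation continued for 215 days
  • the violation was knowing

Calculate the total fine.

Per-day component: 215 × €3,380 = €726,700
Base plus per-day: €102,200 + €726,700 = €828,900
Enhancement: 20% of €828,900 = €165,780
Enhanced fine: €828,900 + €165,780 = €994,680
Minimum €626,700: €994,680 meets the minimum, no increase.

€994,680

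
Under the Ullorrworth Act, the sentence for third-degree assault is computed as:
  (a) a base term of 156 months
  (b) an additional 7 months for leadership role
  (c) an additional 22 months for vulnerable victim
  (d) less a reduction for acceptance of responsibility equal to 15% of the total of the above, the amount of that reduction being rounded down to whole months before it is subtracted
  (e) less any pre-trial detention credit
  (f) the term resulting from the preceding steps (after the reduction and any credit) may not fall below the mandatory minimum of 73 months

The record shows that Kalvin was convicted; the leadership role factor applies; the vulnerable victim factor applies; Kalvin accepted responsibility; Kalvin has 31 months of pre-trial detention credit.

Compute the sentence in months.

Leadership role enhancement: +7 months
Vulnerable victim enhancement: +22 months
Adjusted term: 156 months + 7 months + 22 months = 185 months
Acceptance of responsibility reduction: 15% of 185 months = 27 months (rounded down)
After reduction: 185 − 27 = 158 months
Less pre-trial detention credit: 158 months − 31 months = 127 months
Minimum 73 months: 127 months meets the minimum, no increase.

127 months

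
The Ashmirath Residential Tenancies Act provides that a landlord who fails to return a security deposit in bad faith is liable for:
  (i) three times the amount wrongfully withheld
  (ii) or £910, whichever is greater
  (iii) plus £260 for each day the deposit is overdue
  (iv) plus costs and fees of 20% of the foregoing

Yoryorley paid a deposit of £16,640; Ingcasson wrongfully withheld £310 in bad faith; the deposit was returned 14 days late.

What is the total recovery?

Trebled: 3 × £310 = £930
Minimum £910: £930 meets the minimum, no increase.
Late-return penalty: 14 × £260 = £3,640
Damages plus late penalty: £930 + £3,640 = £4,570
Costs and fees: 20% of £4,570 = £914
Total recovery: £4,570 + £914 = £5,484

£5,484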